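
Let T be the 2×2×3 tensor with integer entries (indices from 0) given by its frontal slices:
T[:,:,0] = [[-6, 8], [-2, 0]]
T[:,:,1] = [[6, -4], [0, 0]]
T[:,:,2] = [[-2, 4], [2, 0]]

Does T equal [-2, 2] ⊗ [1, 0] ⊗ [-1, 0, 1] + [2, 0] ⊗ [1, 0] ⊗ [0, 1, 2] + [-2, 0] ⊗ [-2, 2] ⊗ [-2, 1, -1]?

Reconstruct entrywise from the claimed factors. For example, T[0,1,1] = -4 and Σₗ aₗ[0]bₗ[1]cₗ[1] = (-2)·(0)·(0) + (2)·(0)·(1) + (-2)·(2)·(1) = -4; checking all 12 entries, every one matches. The claim holds.

Yes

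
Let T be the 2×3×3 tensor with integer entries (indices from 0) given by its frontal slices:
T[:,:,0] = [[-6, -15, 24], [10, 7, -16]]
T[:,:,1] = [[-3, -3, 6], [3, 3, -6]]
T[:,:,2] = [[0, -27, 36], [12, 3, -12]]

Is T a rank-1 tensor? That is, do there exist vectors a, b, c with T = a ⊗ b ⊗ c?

No

The mode-2 unfolding of T (rows indexed by j, columns by (i,k) = (0,0), (0,1), (0,2), (1,0), (1,1), (1,2)) is [[-6, -3, 0, 10, 3, 12], [-15, -3, -27, 7, 3, 3], [24, 6, 36, -16, -6, -12]].
There the 2×2 minor on rows j ∈ {0, 1}, columns (i,k) ∈ {(0,0), (0,1)} is det [[-6, -3], [-15, -3]] = -27 ≠ 0, so this unfolding has rank ≥ 2; CP rank is at least every unfolding rank, so rank(T) ≥ 2.
In particular rank(T) ≥ 2 > 1, so T is not rank-1.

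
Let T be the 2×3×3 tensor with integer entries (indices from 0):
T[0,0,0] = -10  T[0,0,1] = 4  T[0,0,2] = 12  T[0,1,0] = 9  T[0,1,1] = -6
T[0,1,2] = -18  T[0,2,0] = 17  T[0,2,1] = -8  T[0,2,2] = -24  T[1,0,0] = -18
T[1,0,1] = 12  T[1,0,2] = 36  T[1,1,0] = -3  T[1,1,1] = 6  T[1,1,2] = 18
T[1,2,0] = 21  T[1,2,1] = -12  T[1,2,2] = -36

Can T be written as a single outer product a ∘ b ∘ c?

The mode-3 unfolding of T (rows indexed by k, columns by (i,j) = (0,0), (0,1), (0,2), (1,0), (1,1), (1,2)) is [[-10, 9, 17, -18, -3, 21], [4, -6, -8, 12, 6, -12], [12, -18, -24, 36, 18, -36]].
There the 2×2 minor on rows k ∈ {0, 1}, columns (i,j) ∈ {(0,0), (0,1)} is det [[-10, 9], [4, -6]] = 24 ≠ 0, so this unfolding has rank ≥ 2; CP rank is at least every unfolding rank, so rank(T) ≥ 2.
In particular rank(T) ≥ 2 > 1, so T is not rank-1.

No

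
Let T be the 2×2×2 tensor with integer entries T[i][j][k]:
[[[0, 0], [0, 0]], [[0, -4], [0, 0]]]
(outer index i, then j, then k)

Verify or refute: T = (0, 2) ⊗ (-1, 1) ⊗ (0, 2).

No

Reconstruct entry (1,1,1) from the claimed factors: Σₗ aₗ[1]bₗ[1]cₗ[1] = (2)·(1)·(2) = 4, but T[1,1,1] = 0. The claim is false.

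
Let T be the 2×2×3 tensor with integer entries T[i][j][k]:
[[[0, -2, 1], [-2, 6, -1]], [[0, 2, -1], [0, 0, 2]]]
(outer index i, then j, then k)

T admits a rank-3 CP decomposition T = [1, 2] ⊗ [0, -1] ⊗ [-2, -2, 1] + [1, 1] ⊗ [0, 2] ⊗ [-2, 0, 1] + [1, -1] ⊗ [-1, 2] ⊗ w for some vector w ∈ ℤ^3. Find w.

Subtract the known terms from T to get the rank-1 residual R = [1, -1] ⊗ [-1, 2] ⊗ w, so R[i,j,k] = a[i]·b[j]·w[k]. Pick indices with nonzero a[0]·b[0] = (1)·(-1) = -1. Only the fibre through (0,0,·) is needed: R[0,0,:] = T[0,0,:] − Σₗ aₗ[0]bₗ[0]cₗ = [0, -2, 1] − (1)·(0)·[-2, -2, 1] − (1)·(0)·[-2, 0, 1] = [0, -2, 1]. Then w[k] = R[0,0,k] / -1 for each k, giving w = [0, -2, 1] / -1 = [0, 2, -1].

w = [0, 2, -1]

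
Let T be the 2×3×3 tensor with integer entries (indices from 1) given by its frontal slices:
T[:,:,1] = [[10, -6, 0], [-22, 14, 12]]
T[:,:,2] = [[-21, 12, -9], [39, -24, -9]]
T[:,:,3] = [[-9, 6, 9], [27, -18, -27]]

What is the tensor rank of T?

Lower bound: the mode-2 unfolding of T (rows indexed by j, columns by (i,k) = (1,1), (1,2), (1,3), (2,1), (2,2), (2,3)) is [[10, -21, -9, -22, 39, 27], [-6, 12, 6, 14, -24, -18], [0, -9, 9, 12, -9, -27]].
There the 2×2 minor on rows j ∈ {1, 2}, columns (i,k) ∈ {(1,1), (1,2)} is det [[10, -21], [-6, 12]] = -6 ≠ 0, so this unfolding has rank ≥ 2; CP rank is at least every unfolding rank, so rank(T) ≥ 2. (This is only a lower bound: in general the CP rank may exceed every unfolding rank, so we still need to exhibit 2 rank-1 terms summing to T.)
Upper bound — finding two terms. Write S_k = T[:,:,k] for the frontal slices: S₁ = [[10, -6, 0], [-22, 14, 12]], S₂ = [[-21, 12, -9], [39, -24, -9]], S₃ = [[-9, 6, 9], [27, -18, -27]].
If T = a₁ ⊗ b₁ ⊗ c₁ + a₂ ⊗ b₂ ⊗ c₂ then each S_k = c₁[k]·a₁b₁ᵀ + c₂[k]·a₂b₂ᵀ. S₁ and S₂ are linearly independent, so a₁b₁ᵀ and a₂b₂ᵀ must span the same plane of matrices: they are the rank-1 matrices of the form x·S₁ + y·S₂.
The 2×2 minor of x·S₁ + y·S₂ on rows {1,2}, columns {1,2} is 8·x² − 36·xy + 36·y² = 4·(2·x − 3·y)(x − 3·y), vanishing at (x:y) = (3:2) and (3:1).
M₁ = 3·S₁ + 2·S₂ = [[-12, 6, -18], [12, -6, 18]] = (-6)·[1, -1][2, -1, 3]ᵀ and M₂ = 3·S₁ + S₂ = [[9, -6, -9], [-27, 18, 27]] = 3·[1, -3][3, -2, -3]ᵀ, so take a₁ = [1, -1], b₁ = [2, -1, 3], a₂ = [1, -3], b₂ = [3, -2, -3].
Each slice is an integer combination of E₁ = a₁b₁ᵀ and E₂ = a₂b₂ᵀ: S₁ = 2·E₁ + 2·E₂, S₂ = −6·E₁ − 3·E₂, S₃ = −3·E₂; reading off coefficients, c₁ = [2, -6, 0] and c₂ = [2, -3, -3].
Hence T = [1, -1] ⊗ [2, -1, 3] ⊗ [2, -6, 0] + [1, -3] ⊗ [3, -2, -3] ⊗ [2, -3, -3], so rank(T) ≤ 2.
These bounds meet, so rank(T) = 2.

2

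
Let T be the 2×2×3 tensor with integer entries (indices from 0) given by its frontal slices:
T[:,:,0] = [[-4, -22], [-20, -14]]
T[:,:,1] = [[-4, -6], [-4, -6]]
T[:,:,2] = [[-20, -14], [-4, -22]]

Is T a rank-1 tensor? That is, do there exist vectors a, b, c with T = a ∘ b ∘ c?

The mode-3 unfolding of T (rows indexed by k, columns by (i,j) = (0,0), (0,1), (1,0), (1,1)) is [[-4, -22, -20, -14], [-4, -6, -4, -6], [-20, -14, -4, -22]].
There the 2×2 minor on rows k ∈ {0, 1}, columns (i,j) ∈ {(0,0), (0,1)} is det [[-4, -22], [-4, -6]] = -64 ≠ 0, so this unfolding has rank ≥ 2; CP rank is at least every unfolding rank, so rank(T) ≥ 2.
In particular rank(T) ≥ 2 > 1, so T is not rank-1.

No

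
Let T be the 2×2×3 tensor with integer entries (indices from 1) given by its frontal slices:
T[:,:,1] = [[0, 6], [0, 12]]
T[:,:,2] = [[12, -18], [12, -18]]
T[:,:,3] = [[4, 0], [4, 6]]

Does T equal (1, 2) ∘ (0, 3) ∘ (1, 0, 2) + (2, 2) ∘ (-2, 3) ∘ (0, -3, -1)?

No

Reconstruct entry (1,2,1) from the claimed factors: Σₗ aₗ[1]bₗ[2]cₗ[1] = (1)·(3)·(1) + (2)·(3)·(0) = 3, but T[1,2,1] = 6. The claim is false.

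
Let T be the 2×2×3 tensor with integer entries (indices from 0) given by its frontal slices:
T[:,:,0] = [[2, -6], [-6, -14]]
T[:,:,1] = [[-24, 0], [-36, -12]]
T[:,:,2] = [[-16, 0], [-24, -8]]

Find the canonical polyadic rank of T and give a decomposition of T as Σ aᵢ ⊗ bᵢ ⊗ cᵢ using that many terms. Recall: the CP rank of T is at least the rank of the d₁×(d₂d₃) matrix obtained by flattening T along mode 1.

rank(T) = 2

Lower bound: the mode-2 unfolding of T (rows indexed by j, columns by (i,k) = (0,0), (0,1), (0,2), (1,0), (1,1), (1,2)) is [[2, -24, -16, -6, -36, -24], [-6, 0, 0, -14, -12, -8]].
There the 2×2 minor on rows j ∈ {0, 1}, columns (i,k) ∈ {(0,0), (0,1)} is det [[2, -24], [-6, 0]] = -144 ≠ 0, so this unfolding has rank ≥ 2; CP rank is at least every unfolding rank, so rank(T) ≥ 2. (This is only a lower bound: in general the CP rank may exceed every unfolding rank, so we still need to exhibit 2 rank-1 terms summing to T.)
Upper bound — finding two terms. Write S_k = T[:,:,k] for the frontal slices: S₀ = [[2, -6], [-6, -14]], S₁ = [[-24, 0], [-36, -12]], S₂ = [[-16, 0], [-24, -8]].
If T = a₁ ⊗ b₁ ⊗ c₁ + a₂ ⊗ b₂ ⊗ c₂ then each S_k = c₁[k]·a₁b₁ᵀ + c₂[k]·a₂b₂ᵀ. S₀ and S₁ are linearly independent, so a₁b₁ᵀ and a₂b₂ᵀ must span the same plane of matrices: they are the rank-1 matrices of the form x·S₀ + y·S₁.
det(x·S₀ + y·S₁) is −64·x² + 96·xy + 288·y² = (-32)·(x − 3·y)(2·x + 3·y), vanishing at (x:y) = (3:1) and (3:-2).
M₁ = 3·S₀ + S₁ = [[-18, -18], [-54, -54]] = (-18)·[1, 3][1, 1]ᵀ and M₂ = 3·S₀ − 2·S₁ = [[54, -18], [54, -18]] = 18·[1, 1][3, -1]ᵀ, so take a₁ = [1, 3], b₁ = [1, 1], a₂ = [1, 1], b₂ = [3, -1].
Each slice is an integer combination of E₁ = a₁b₁ᵀ and E₂ = a₂b₂ᵀ: S₀ = −4·E₁ + 2·E₂, S₁ = −6·E₁ − 6·E₂, S₂ = −4·E₁ − 4·E₂; reading off coefficients, c₁ = [-4, -6, -4] and c₂ = [2, -6, -4].
Hence T = [1, 3] ⊗ [1, 1] ⊗ [-4, -6, -4] + [1, 1] ⊗ [3, -1] ⊗ [2, -6, -4], so rank(T) ≤ 2.
These bounds meet, so rank(T) = 2.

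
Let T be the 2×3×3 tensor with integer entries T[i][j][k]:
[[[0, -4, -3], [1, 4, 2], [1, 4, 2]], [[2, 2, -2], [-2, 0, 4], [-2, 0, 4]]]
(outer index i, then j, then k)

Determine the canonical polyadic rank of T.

Lower bound: the mode-3 unfolding of T (rows indexed by k, columns by (i,j) = (0,0), (0,1), (0,2), (1,0), (1,1), (1,2)) is [[0, 1, 1, 2, -2, -2], [-4, 4, 4, 2, 0, 0], [-3, 2, 2, -2, 4, 4]].
There the 3×3 minor on rows k ∈ {0, 1, 2}, columns (i,j) ∈ {(0,0), (0,1), (1,0)} is det [[0, 1, 2], [-4, 4, 2], [-3, 2, -2]] = -6 ≠ 0, so this unfolding has rank ≥ 3; CP rank is at least every unfolding rank, so rank(T) ≥ 3. (Flattening ranks never certify an upper bound on CP rank; for that we must actually write T with 3 rank-1 terms.)
Upper bound: T is a sum of 3 rank-1 terms, T = [1, -2] ⊗ [1, -1, -1] ⊗ [-1, -2, 0] + [1, 0] ⊗ [1, 0, 0] ⊗ [1, -1, -2] + [1, 2] ⊗ [1, -2, -2] ⊗ [0, -1, -1] (one valid choice — decompositions are not unique — normalised so each a, b is primitive with positive first nonzero entry; check it by expanding all entries), so rank(T) ≤ 3.
These bounds meet, so rank(T) = 3.
Check entry T[0,0,0] = 0: (1)·(1)·(-1) + (1)·(1)·(1) + (1)·(1)·(0) = 0.

3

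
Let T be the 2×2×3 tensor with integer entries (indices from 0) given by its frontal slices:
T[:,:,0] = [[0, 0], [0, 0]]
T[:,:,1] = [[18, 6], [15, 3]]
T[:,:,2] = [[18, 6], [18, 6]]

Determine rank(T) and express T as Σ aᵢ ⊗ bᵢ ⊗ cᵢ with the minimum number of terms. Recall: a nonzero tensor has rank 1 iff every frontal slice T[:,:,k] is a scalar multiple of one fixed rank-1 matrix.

Lower bound: the mode-3 unfolding of T (rows indexed by k, columns by (i,j) = (0,0), (0,1), (1,0), (1,1)) is [[0, 0, 0, 0], [18, 6, 15, 3], [18, 6, 18, 6]].
There the 2×2 minor on rows k ∈ {1, 2}, columns (i,j) ∈ {(0,0), (1,0)} is det [[18, 15], [18, 18]] = 54 ≠ 0, so this unfolding has rank ≥ 2; CP rank is at least every unfolding rank, so rank(T) ≥ 2. (This is only a lower bound: in general the CP rank may exceed every unfolding rank, so we still need to exhibit 2 rank-1 terms summing to T.)
Upper bound — finding two terms. Write S_k = T[:,:,k] for the frontal slices: S₀ = [[0, 0], [0, 0]], S₁ = [[18, 6], [15, 3]], S₂ = [[18, 6], [18, 6]].
If T = a₁ ⊗ b₁ ⊗ c₁ + a₂ ⊗ b₂ ⊗ c₂ then each S_k = c₁[k]·a₁b₁ᵀ + c₂[k]·a₂b₂ᵀ. S₁ and S₂ are linearly independent, so a₁b₁ᵀ and a₂b₂ᵀ must span the same plane of matrices: they are the rank-1 matrices of the form x·S₁ + y·S₂.
det(x·S₁ + y·S₂) is −36·x² − 36·xy = (-36)·(x + y)(x), vanishing at (x:y) = (1:-1) and (0:1).
M₁ = S₁ − S₂ = [[0, 0], [-3, -3]] = (-3)·[0, 1][1, 1]ᵀ and M₂ = S₂ = [[18, 6], [18, 6]] = 6·[1, 1][3, 1]ᵀ, so take a₁ = [0, 1], b₁ = [1, 1], a₂ = [1, 1], b₂ = [3, 1].
Each slice is an integer combination of E₁ = a₁b₁ᵀ and E₂ = a₂b₂ᵀ: S₀ = 0, S₁ = −3·E₁ + 6·E₂, S₂ = 6·E₂; reading off coefficients, c₁ = [0, -3, 0] and c₂ = [0, 6, 6].
Hence T = [0, 1] ⊗ [1, 1] ⊗ [0, -3, 0] + [1, 1] ⊗ [3, 1] ⊗ [0, 6, 6], so rank(T) ≤ 2.
These bounds meet, so rank(T) = 2.
Check entry T[1,1,2] = 6: (1)·(1)·(0) + (1)·(1)·(6) = 6.

rank(T) = 2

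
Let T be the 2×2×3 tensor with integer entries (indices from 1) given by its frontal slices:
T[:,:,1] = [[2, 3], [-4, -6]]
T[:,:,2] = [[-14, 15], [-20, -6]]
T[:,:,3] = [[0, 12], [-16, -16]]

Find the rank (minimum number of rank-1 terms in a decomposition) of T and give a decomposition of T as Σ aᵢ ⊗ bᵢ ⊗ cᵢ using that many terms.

rank(T) = 2

Lower bound: the mode-1 unfolding of T (rows indexed by i, columns by (j,k) = (1,1), (1,2), (1,3), (2,1), (2,2), (2,3)) is [[2, -14, 0, 3, 15, 12], [-4, -20, -16, -6, -6, -16]].
There the 2×2 minor on rows i ∈ {1, 2}, columns (j,k) ∈ {(1,1), (1,2)} is det [[2, -14], [-4, -20]] = -96 ≠ 0, so this unfolding has rank ≥ 2; CP rank is at least every unfolding rank, so rank(T) ≥ 2. (Unfolding ranks only ever bound the CP rank from below — rank(T) can be strictly larger than all of them — so the matching upper bound has to come from an explicit 2-term decomposition.)
Upper bound — finding two terms. Write S_k = T[:,:,k] for the frontal slices: S₁ = [[2, 3], [-4, -6]], S₂ = [[-14, 15], [-20, -6]], S₃ = [[0, 12], [-16, -16]].
If T = a₁ ⊗ b₁ ⊗ c₁ + a₂ ⊗ b₂ ⊗ c₂ then each S_k = c₁[k]·a₁b₁ᵀ + c₂[k]·a₂b₂ᵀ. S₁ and S₂ are linearly independent, so a₁b₁ᵀ and a₂b₂ᵀ must span the same plane of matrices: they are the rank-1 matrices of the form x·S₁ + y·S₂.
det(x·S₁ + y·S₂) is 192·xy + 384·y² = 192·(x + 2·y)(y), vanishing at (x:y) = (2:-1) and (1:0).
M₁ = 2·S₁ − S₂ = [[18, -9], [12, -6]] = 3·[3, 2][2, -1]ᵀ and M₂ = S₁ = [[2, 3], [-4, -6]] = [1, -2][2, 3]ᵀ, so take a₁ = [3, 2], b₁ = [2, -1], a₂ = [1, -2], b₂ = [2, 3].
Each slice is an integer combination of E₁ = a₁b₁ᵀ and E₂ = a₂b₂ᵀ: S₁ = E₂, S₂ = −3·E₁ + 2·E₂, S₃ = −E₁ + 3·E₂; reading off coefficients, c₁ = [0, -3, -1] and c₂ = [1, 2, 3].
Hence T = [3, 2] ⊗ [2, -1] ⊗ [0, -3, -1] + [1, -2] ⊗ [2, 3] ⊗ [1, 2, 3], so rank(T) ≤ 2.
These bounds meet, so rank(T) = 2.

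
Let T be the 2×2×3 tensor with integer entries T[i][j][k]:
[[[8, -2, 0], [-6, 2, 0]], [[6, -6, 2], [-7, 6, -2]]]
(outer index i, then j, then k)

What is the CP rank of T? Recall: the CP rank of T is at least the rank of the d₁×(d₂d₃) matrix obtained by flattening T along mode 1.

3

Lower bound: in the mode-3 unfolding of T (rows indexed by k, columns by (i,j)) the 3×3 minor on rows k ∈ {0, 1, 2}, columns (i,j) ∈ {(0,0), (0,1), (1,0)} is det [[8, -6, 6], [-2, 2, -6], [0, 0, 2]] = 8 ≠ 0, so that unfolding has rank ≥ 3 and hence rank(T) ≥ 3 (CP rank is at least every unfolding rank, though it can be larger).
Upper bound: T is a sum of 3 rank-1 terms, T = (0, 1) ∘ (1, -1) ∘ (4, -4, 2) + (1, 1) ∘ (1, -1) ∘ (4, -2, 0) + (2, -1) ∘ (2, -1) ∘ (1, 0, 0) (written with every a and b primitive with positive leading entry and the scale carried by c; CP decompositions are not unique, and this one is verified by expanding entrywise), so rank(T) ≤ 3.
These bounds meet, so rank(T) = 3.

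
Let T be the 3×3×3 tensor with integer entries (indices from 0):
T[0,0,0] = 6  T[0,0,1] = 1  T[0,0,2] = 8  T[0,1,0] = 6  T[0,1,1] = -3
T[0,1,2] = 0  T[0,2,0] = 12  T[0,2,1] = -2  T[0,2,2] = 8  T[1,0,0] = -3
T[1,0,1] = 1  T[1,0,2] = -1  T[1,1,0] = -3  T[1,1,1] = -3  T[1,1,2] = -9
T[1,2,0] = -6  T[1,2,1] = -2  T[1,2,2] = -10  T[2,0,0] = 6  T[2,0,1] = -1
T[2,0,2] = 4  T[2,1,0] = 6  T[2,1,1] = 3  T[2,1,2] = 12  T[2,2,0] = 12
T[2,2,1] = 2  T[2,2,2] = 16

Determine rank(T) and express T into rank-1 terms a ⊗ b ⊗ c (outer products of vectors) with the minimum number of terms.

rank(T) = 2

Lower bound: the mode-3 unfolding of T (rows indexed by k, columns by (i,j) = (0,0), (0,1), (0,2), (1,0), (1,1), (1,2), (2,0), (2,1), (2,2)) is [[6, 6, 12, -3, -3, -6, 6, 6, 12], [1, -3, -2, 1, -3, -2, -1, 3, 2], [8, 0, 8, -1, -9, -10, 4, 12, 16]].
There the 2×2 minor on rows k ∈ {0, 1}, columns (i,j) ∈ {(0,0), (0,1)} is det [[6, 6], [1, -3]] = -24 ≠ 0, so this unfolding has rank ≥ 2; CP rank is at least every unfolding rank, so rank(T) ≥ 2. (This is only a lower bound: in general the CP rank may exceed every unfolding rank, so we still need to exhibit 2 rank-1 terms summing to T.)
Upper bound — finding two terms. Write S_k = T[:,:,k] for the frontal slices: S₀ = [[6, 6, 12], [-3, -3, -6], [6, 6, 12]], S₁ = [[1, -3, -2], [1, -3, -2], [-1, 3, 2]], S₂ = [[8, 0, 8], [-1, -9, -10], [4, 12, 16]].
If T = a₁ ⊗ b₁ ⊗ c₁ + a₂ ⊗ b₂ ⊗ c₂ then each S_k = c₁[k]·a₁b₁ᵀ + c₂[k]·a₂b₂ᵀ. S₀ and S₁ are linearly independent, so a₁b₁ᵀ and a₂b₂ᵀ must span the same plane of matrices: they are the rank-1 matrices of the form x·S₀ + y·S₁.
The 2×2 minor of x·S₀ + y·S₁ on rows {0,1}, columns {0,1} is −36·xy = (-36)·(y)(x), vanishing at (x:y) = (1:0) and (0:1).
M₁ = S₀ = [[6, 6, 12], [-3, -3, -6], [6, 6, 12]] = 3·[2, -1, 2][1, 1, 2]ᵀ and M₂ = S₁ = [[1, -3, -2], [1, -3, -2], [-1, 3, 2]] = [1, 1, -1][1, -3, -2]ᵀ, so take a₁ = [2, -1, 2], b₁ = [1, 1, 2], a₂ = [1, 1, -1], b₂ = [1, -3, -2].
Each slice is an integer combination of E₁ = a₁b₁ᵀ and E₂ = a₂b₂ᵀ: S₀ = 3·E₁, S₁ = E₂, S₂ = 3·E₁ + 2·E₂; reading off coefficients, c₁ = [3, 0, 3] and c₂ = [0, 1, 2].
Hence T = [2, -1, 2] ⊗ [1, 1, 2] ⊗ [3, 0, 3] + [1, 1, -1] ⊗ [1, -3, -2] ⊗ [0, 1, 2], so rank(T) ≤ 2.
These bounds meet, so rank(T) = 2.
Check entry T[0,1,0] = 6: (2)·(1)·(3) + (1)·(-3)·(0) = 6.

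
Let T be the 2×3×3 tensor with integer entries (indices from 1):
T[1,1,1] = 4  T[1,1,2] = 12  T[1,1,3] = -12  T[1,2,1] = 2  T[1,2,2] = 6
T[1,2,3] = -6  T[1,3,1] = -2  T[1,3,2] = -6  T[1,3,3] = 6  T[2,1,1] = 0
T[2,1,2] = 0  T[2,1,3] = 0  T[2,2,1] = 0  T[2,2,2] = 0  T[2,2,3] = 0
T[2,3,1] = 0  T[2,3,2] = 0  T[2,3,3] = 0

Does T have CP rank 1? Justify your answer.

The mode-1 fibre T[:,1,1] = [4, 0] gives a = (1, 0) (primitive direction); the mode-2 fibre T[1,:,1] = [4, 2, -2] gives b = (2, 1, -1); then c[k] = T[1,1,k] / (a[1]·b[1]) = [4, 12, -12] / 2 = (2, 6, -6).
Expanding (1, 0) (x) (2, 1, -1) (x) (2, 6, -6) reproduces all 18 entries of T, so T = (1, 0) (x) (2, 1, -1) (x) (2, 6, -6) and rank(T) ≤ 1.
Equivalently every frontal slice T[:,:,k] is c[k] times the rank-1 matrix (1, 0) (x) (2, 1, -1). So T has rank 1 (it is nonzero).

Yes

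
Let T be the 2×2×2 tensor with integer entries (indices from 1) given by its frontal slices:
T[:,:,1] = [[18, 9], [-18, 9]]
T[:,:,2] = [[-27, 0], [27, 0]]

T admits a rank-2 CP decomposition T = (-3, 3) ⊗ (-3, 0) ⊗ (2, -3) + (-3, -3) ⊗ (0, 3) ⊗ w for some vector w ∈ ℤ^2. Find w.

Subtract the known terms from T to get the rank-1 residual R = (-3, -3) ⊗ (0, 3) ⊗ w, so R[i,j,k] = a[i]·b[j]·w[k]. Pick indices with nonzero a[1]·b[2] = (-3)·(3) = -9. Only the fibre through (1,2,·) is needed: R[1,2,:] = T[1,2,:] − Σₗ aₗ[1]bₗ[2]cₗ = [9, 0] − (-3)·(0)·(2, -3) = [9, 0]. Then w[k] = R[1,2,k] / -9 for each k, giving w = [9, 0] / -9 = (-1, 0).

w = (-1, 0)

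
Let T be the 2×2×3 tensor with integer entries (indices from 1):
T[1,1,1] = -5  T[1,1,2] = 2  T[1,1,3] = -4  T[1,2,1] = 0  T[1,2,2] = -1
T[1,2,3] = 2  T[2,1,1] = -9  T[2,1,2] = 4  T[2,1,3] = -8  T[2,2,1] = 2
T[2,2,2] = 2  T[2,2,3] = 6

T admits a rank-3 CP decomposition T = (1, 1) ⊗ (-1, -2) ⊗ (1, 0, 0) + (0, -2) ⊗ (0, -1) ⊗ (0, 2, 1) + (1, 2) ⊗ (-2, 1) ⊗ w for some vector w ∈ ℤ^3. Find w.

w = (2, -1, 2)

Subtract the known terms from T to get the rank-1 residual R = (1, 2) ⊗ (-2, 1) ⊗ w, so R[i,j,k] = a[i]·b[j]·w[k]. Pick indices with nonzero a[1]·b[1] = (1)·(-2) = -2. Only the fibre through (1,1,·) is needed: R[1,1,:] = T[1,1,:] − Σₗ aₗ[1]bₗ[1]cₗ = [-5, 2, -4] − (1)·(-1)·(1, 0, 0) − (0)·(0)·(0, 2, 1) = [-4, 2, -4]. Then w[k] = R[1,1,k] / -2 for each k, giving w = [-4, 2, -4] / -2 = (2, -1, 2).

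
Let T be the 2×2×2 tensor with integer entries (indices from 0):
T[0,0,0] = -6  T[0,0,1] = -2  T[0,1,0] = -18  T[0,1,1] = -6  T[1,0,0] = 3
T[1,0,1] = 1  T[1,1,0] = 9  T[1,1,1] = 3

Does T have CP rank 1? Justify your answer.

Yes

If T = a ⊗ b ⊗ c then every fibre of T is a multiple of the corresponding factor, so read the factors off the fibres through the nonzero entry T[0,0,0] = -6.
The mode-1 fibre T[:,0,0] = [-6, 3] gives a = (2, -1) (primitive direction); the mode-2 fibre T[0,:,0] = [-6, -18] gives b = (1, 3); then c[k] = T[0,0,k] / (a[0]·b[0]) = [-6, -2] / 2 = (-3, -1).
Expanding (2, -1) ⊗ (1, 3) ⊗ (-3, -1) reproduces all 8 entries of T, so T = (2, -1) ⊗ (1, 3) ⊗ (-3, -1) and rank(T) ≤ 1.
Equivalently every frontal slice T[:,:,k] is c[k] times the rank-1 matrix (2, -1) ⊗ (1, 3). So T has rank 1 (it is nonzero).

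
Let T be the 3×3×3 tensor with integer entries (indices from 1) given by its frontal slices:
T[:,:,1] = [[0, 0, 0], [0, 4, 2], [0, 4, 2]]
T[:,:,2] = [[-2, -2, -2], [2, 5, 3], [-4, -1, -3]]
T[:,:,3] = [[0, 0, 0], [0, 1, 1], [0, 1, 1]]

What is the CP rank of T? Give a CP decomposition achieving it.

Lower bound: the mode-2 unfolding of T (rows indexed by j, columns by (i,k) = (1,1), (1,2), (1,3), (2,1), (2,2), (2,3), (3,1), (3,2), (3,3)) is [[0, -2, 0, 0, 2, 0, 0, -4, 0], [0, -2, 0, 4, 5, 1, 4, -1, 1], [0, -2, 0, 2, 3, 1, 2, -3, 1]].
There the 3×3 minor on rows j ∈ {1, 2, 3}, columns (i,k) ∈ {(1,2), (2,1), (2,2)} is det [[-2, 0, 2], [-2, 4, 5], [-2, 2, 3]] = 4 ≠ 0, so this unfolding has rank ≥ 3; CP rank is at least every unfolding rank, so rank(T) ≥ 3. (Unfolding ranks only ever bound the CP rank from below — rank(T) can be strictly larger than all of them — so the matching upper bound has to come from an explicit 3-term decomposition.)
Upper bound: T is a sum of 3 rank-1 terms, T = (0, 1, 1) ∘ (0, 1, 0) ∘ (0, 1, -1) + (0, 1, 1) ∘ (0, 2, 1) ∘ (2, 1, 1) + (1, -1, 2) ∘ (1, 1, 1) ∘ (0, -2, 0) (written with every a and b primitive with positive leading entry and the scale carried by c; CP decompositions are not unique, and this one is verified by expanding entrywise), so rank(T) ≤ 3.
These bounds meet, so rank(T) = 3.
Check entry T[1,2,1] = 0: (0)·(1)·(0) + (0)·(2)·(2) + (1)·(1)·(0) = 0.

rank(T) = 3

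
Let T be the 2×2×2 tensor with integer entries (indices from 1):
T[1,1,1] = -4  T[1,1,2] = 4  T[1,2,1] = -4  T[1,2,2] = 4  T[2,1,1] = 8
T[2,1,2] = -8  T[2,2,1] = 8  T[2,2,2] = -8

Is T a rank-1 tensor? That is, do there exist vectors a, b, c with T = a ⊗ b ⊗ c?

Yes

If T = a ⊗ b ⊗ c then every fibre of T is a multiple of the corresponding factor, so read the factors off the fibres through the nonzero entry T[1,1,1] = -4.
The mode-1 fibre T[:,1,1] = [-4, 8] gives a = [1, -2] (primitive direction); the mode-2 fibre T[1,:,1] = [-4, -4] gives b = [1, 1]; then c[k] = T[1,1,k] / (a[1]·b[1]) = [-4, 4] / 1 = [-4, 4].
Expanding [1, -2] ⊗ [1, 1] ⊗ [-4, 4] reproduces all 8 entries of T, so T = [1, -2] ⊗ [1, 1] ⊗ [-4, 4] and rank(T) ≤ 1.
Equivalently every frontal slice T[:,:,k] is c[k] times the rank-1 matrix [1, -2] ⊗ [1, 1]. So T has rank 1 (it is nonzero).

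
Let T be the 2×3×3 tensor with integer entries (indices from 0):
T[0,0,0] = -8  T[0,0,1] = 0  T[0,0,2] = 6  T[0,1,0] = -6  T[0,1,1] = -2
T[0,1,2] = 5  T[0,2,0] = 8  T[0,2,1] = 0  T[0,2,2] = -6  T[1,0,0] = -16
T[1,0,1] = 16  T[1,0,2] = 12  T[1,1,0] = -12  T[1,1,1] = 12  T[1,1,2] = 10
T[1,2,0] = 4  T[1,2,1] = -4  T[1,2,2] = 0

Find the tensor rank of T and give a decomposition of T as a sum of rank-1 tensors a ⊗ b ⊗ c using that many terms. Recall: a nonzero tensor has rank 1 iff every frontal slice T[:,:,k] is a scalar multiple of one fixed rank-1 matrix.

rank(T) = 3

Lower bound: the mode-3 unfolding of T (rows indexed by k, columns by (i,j) = (0,0), (0,1), (0,2), (1,0), (1,1), (1,2)) is [[-8, -6, 8, -16, -12, 4], [0, -2, 0, 16, 12, -4], [6, 5, -6, 12, 10, 0]].
There the 3×3 minor on rows k ∈ {0, 1, 2}, columns (i,j) ∈ {(0,0), (0,1), (1,0)} is det [[-8, -6, -16], [0, -2, 16], [6, 5, 12]] = 64 ≠ 0, so this unfolding has rank ≥ 3; CP rank is at least every unfolding rank, so rank(T) ≥ 3. (Flattening ranks never certify an upper bound on CP rank; for that we must actually write T with 3 rank-1 terms.)
Upper bound: T is a sum of 3 rank-1 terms, T = [0, 1] ⊗ [2, 2, 1] ⊗ [-4, 4, 4] + [1, 0] ⊗ [1, 1, -1] ⊗ [-4, -4, 4] + [1, 2] ⊗ [2, 1, -2] ⊗ [-2, 2, 1] (written with every a and b primitive with positive leading entry and the scale carried by c; CP decompositions are not unique, and this one is verified by expanding entrywise), so rank(T) ≤ 3.
These bounds meet, so rank(T) = 3.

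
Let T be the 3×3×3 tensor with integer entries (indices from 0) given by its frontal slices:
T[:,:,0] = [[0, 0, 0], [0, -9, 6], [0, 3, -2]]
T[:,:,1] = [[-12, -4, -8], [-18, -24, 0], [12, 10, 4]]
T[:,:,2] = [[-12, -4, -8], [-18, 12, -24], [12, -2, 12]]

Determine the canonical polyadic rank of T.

Lower bound: the mode-2 unfolding of T (rows indexed by j, columns by (i,k) = (0,0), (0,1), (0,2), (1,0), (1,1), (1,2), (2,0), (2,1), (2,2)) is [[0, -12, -12, 0, -18, -18, 0, 12, 12], [0, -4, -4, -9, -24, 12, 3, 10, -2], [0, -8, -8, 6, 0, -24, -2, 4, 12]].
There the 2×2 minor on rows j ∈ {0, 1}, columns (i,k) ∈ {(0,1), (1,0)} is det [[-12, 0], [-4, -9]] = 108 ≠ 0, so this unfolding has rank ≥ 2; CP rank is at least every unfolding rank, so rank(T) ≥ 2. (Flattening ranks never certify an upper bound on CP rank; for that we must actually write T with 2 rank-1 terms.)
Upper bound — finding two terms. Write S_k = T[:,:,k] for the frontal slices: S₀ = [[0, 0, 0], [0, -9, 6], [0, 3, -2]], S₁ = [[-12, -4, -8], [-18, -24, 0], [12, 10, 4]], S₂ = [[-12, -4, -8], [-18, 12, -24], [12, -2, 12]].
If T = a₁ ⊗ b₁ ⊗ c₁ + a₂ ⊗ b₂ ⊗ c₂ then each S_k = c₁[k]·a₁b₁ᵀ + c₂[k]·a₂b₂ᵀ. S₀ and S₁ are linearly independent, so a₁b₁ᵀ and a₂b₂ᵀ must span the same plane of matrices: they are the rank-1 matrices of the form x·S₀ + y·S₁.
The 2×2 minor of x·S₀ + y·S₁ on rows {0,1}, columns {0,1} is 108·xy + 216·y² = 108·(x + 2·y)(y), vanishing at (x:y) = (2:-1) and (1:0).
M₁ = 2·S₀ − S₁ = [[12, 4, 8], [18, 6, 12], [-12, -4, -8]] = 2·(2, 3, -2)(3, 1, 2)ᵀ and M₂ = S₀ = [[0, 0, 0], [0, -9, 6], [0, 3, -2]] = −(0, 3, -1)(0, 3, -2)ᵀ, so take a₁ = (2, 3, -2), b₁ = (3, 1, 2), a₂ = (0, 3, -1), b₂ = (0, 3, -2).
Each slice is an integer combination of E₁ = a₁b₁ᵀ and E₂ = a₂b₂ᵀ: S₀ = −E₂, S₁ = −2·E₁ − 2·E₂, S₂ = −2·E₁ + 2·E₂; reading off coefficients, c₁ = (0, -2, -2) and c₂ = (-1, -2, 2).
Hence T = (2, 3, -2) ⊗ (3, 1, 2) ⊗ (0, -2, -2) + (0, 3, -1) ⊗ (0, 3, -2) ⊗ (-1, -2, 2), so rank(T) ≤ 2.
These bounds meet, so rank(T) = 2.

2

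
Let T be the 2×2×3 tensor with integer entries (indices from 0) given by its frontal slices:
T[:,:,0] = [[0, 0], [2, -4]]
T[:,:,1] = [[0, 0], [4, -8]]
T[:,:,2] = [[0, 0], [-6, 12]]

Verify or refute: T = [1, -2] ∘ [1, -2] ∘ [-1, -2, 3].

Reconstruct entry (0,0,0) from the claimed factors: Σₗ aₗ[0]bₗ[0]cₗ[0] = (1)·(1)·(-1) = -1, but T[0,0,0] = 0. The claim is false.

No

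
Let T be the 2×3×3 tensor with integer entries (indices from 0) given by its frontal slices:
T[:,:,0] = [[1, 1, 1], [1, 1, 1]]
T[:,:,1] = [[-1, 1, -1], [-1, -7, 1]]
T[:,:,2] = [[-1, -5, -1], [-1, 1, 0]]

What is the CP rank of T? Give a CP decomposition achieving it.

rank(T) = 3

Lower bound: in the mode-2 unfolding of T (rows indexed by j, columns by (i,k)) the 3×3 minor on rows j ∈ {0, 1, 2}, columns (i,k) ∈ {(0,0), (0,1), (1,1)} is det [[1, -1, -1], [1, 1, -7], [1, -1, 1]] = 4 ≠ 0, so that unfolding has rank ≥ 3 and hence rank(T) ≥ 3 (CP rank is at least every unfolding rank, though it can be larger).
Upper bound: T is a sum of 3 rank-1 terms, T = [0, 1] ⊗ [0, 2, -1] ⊗ [0, -2, -1] + [1, -1] ⊗ [0, 1, 0] ⊗ [0, 2, -4] + [1, 1] ⊗ [1, 1, 1] ⊗ [1, -1, -1] (written with every a and b primitive with positive leading entry and the scale carried by c; CP decompositions are not unique, and this one is verified by expanding entrywise), so rank(T) ≤ 3.
These bounds meet, so rank(T) = 3.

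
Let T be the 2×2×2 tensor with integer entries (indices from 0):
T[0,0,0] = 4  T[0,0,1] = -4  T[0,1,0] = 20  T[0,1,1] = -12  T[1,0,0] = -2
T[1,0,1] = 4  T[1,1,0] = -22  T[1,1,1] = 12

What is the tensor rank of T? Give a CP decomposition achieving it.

Lower bound: the mode-1 unfolding of T (rows indexed by i, columns by (j,k) = (0,0), (0,1), (1,0), (1,1)) is [[4, -4, 20, -12], [-2, 4, -22, 12]].
There the 2×2 minor on rows i ∈ {0, 1}, columns (j,k) ∈ {(0,0), (0,1)} is det [[4, -4], [-2, 4]] = 8 ≠ 0, so this unfolding has rank ≥ 2; CP rank is at least every unfolding rank, so rank(T) ≥ 2. (Unfolding ranks only ever bound the CP rank from below — rank(T) can be strictly larger than all of them — so the matching upper bound has to come from an explicit 2-term decomposition.)
Upper bound — finding two terms. Write S_k = T[:,:,k] for the frontal slices: S₀ = [[4, 20], [-2, -22]], S₁ = [[-4, -12], [4, 12]].
If T = a₁ ⊗ b₁ ⊗ c₁ + a₂ ⊗ b₂ ⊗ c₂ then each S_k = c₁[k]·a₁b₁ᵀ + c₂[k]·a₂b₂ᵀ. S₀ and S₁ are linearly independent, so a₁b₁ᵀ and a₂b₂ᵀ must span the same plane of matrices: they are the rank-1 matrices of the form x·S₀ + y·S₁.
det(x·S₀ + y·S₁) is −48·x² + 32·xy = (-16)·(3·x − 2·y)(x), vanishing at (x:y) = (2:3) and (0:1).
M₁ = 2·S₀ + 3·S₁ = [[-4, 4], [8, -8]] = (-4)·[1, -2][1, -1]ᵀ and M₂ = S₁ = [[-4, -12], [4, 12]] = (-4)·[1, -1][1, 3]ᵀ, so take a₁ = [1, -2], b₁ = [1, -1], a₂ = [1, -1], b₂ = [1, 3].
Each slice is an integer combination of E₁ = a₁b₁ᵀ and E₂ = a₂b₂ᵀ: S₀ = −2·E₁ + 6·E₂, S₁ = −4·E₂; reading off coefficients, c₁ = [-2, 0] and c₂ = [6, -4].
Hence T = [1, -2] ⊗ [1, -1] ⊗ [-2, 0] + [1, -1] ⊗ [1, 3] ⊗ [6, -4], so rank(T) ≤ 2.
These bounds meet, so rank(T) = 2.

rank(T) = 2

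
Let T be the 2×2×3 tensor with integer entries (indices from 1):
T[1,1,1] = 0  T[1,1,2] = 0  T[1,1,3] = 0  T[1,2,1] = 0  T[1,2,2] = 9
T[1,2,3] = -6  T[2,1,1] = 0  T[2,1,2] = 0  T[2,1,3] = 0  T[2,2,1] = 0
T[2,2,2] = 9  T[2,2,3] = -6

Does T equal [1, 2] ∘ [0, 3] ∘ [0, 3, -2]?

Reconstruct entry (2,2,2) from the claimed factors: Σₗ aₗ[2]bₗ[2]cₗ[2] = (2)·(3)·(3) = 18, but T[2,2,2] = 9. The claim is false.

No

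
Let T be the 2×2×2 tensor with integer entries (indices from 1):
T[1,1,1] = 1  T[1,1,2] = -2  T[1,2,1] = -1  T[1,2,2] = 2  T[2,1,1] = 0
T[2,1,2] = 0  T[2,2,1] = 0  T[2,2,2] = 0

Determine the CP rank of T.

1

Lower bound: T ≠ 0 (e.g. T[1,1,1] = 1), so rank(T) ≥ 1.
Upper bound: if T = a ⊗ b ⊗ c then every fibre of T is a multiple of the corresponding factor, so read the factors off the fibres through the nonzero entry T[1,1,1] = 1.
The mode-1 fibre T[:,1,1] = [1, 0] gives a = (1, 0) (primitive direction); the mode-2 fibre T[1,:,1] = [1, -1] gives b = (1, -1); then c[k] = T[1,1,k] / (a[1]·b[1]) = [1, -2] / 1 = (1, -2).
Expanding (1, 0) ⊗ (1, -1) ⊗ (1, -2) reproduces all 8 entries of T, so T = (1, 0) ⊗ (1, -1) ⊗ (1, -2) and rank(T) ≤ 1.
These bounds meet, so rank(T) = 1.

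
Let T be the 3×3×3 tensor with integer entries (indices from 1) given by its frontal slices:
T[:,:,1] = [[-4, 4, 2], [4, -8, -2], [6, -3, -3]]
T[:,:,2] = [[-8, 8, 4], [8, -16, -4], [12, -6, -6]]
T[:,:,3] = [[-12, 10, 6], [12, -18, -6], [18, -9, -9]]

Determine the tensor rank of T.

2

Lower bound: the mode-3 unfolding of T (rows indexed by k, columns by (i,j) = (1,1), (1,2), (1,3), (2,1), (2,2), (2,3), (3,1), (3,2), (3,3)) is [[-4, 4, 2, 4, -8, -2, 6, -3, -3], [-8, 8, 4, 8, -16, -4, 12, -6, -6], [-12, 10, 6, 12, -18, -6, 18, -9, -9]].
There the 2×2 minor on rows k ∈ {1, 3}, columns (i,j) ∈ {(1,1), (1,2)} is det [[-4, 4], [-12, 10]] = 8 ≠ 0, so this unfolding has rank ≥ 2; CP rank is at least every unfolding rank, so rank(T) ≥ 2. (Flattening ranks never certify an upper bound on CP rank; for that we must actually write T with 2 rank-1 terms.)
Upper bound — finding two terms. Write S_k = T[:,:,k] for the frontal slices: S₁ = [[-4, 4, 2], [4, -8, -2], [6, -3, -3]], S₂ = [[-8, 8, 4], [8, -16, -4], [12, -6, -6]], S₃ = [[-12, 10, 6], [12, -18, -6], [18, -9, -9]].
If T = a₁ (x) b₁ (x) c₁ + a₂ (x) b₂ (x) c₂ then each S_k = c₁[k]·a₁b₁ᵀ + c₂[k]·a₂b₂ᵀ. S₁ and S₃ are linearly independent, so a₁b₁ᵀ and a₂b₂ᵀ must span the same plane of matrices: they are the rank-1 matrices of the form x·S₁ + y·S₃.
The 2×2 minor of x·S₁ + y·S₃ on rows {1,2}, columns {1,2} is 16·x² + 80·xy + 96·y² = 16·(x + 3·y)(x + 2·y), vanishing at (x:y) = (3:-1) and (2:-1).
M₁ = 3·S₁ − S₃ = [[0, 2, 0], [0, -6, 0], [0, 0, 0]] = 2·[1, -3, 0][0, 1, 0]ᵀ and M₂ = 2·S₁ − S₃ = [[4, -2, -2], [-4, 2, 2], [-6, 3, 3]] = [2, -2, -3][2, -1, -1]ᵀ, so take a₁ = [1, -3, 0], b₁ = [0, 1, 0], a₂ = [2, -2, -3], b₂ = [2, -1, -1].
Each slice is an integer combination of E₁ = a₁b₁ᵀ and E₂ = a₂b₂ᵀ: S₁ = 2·E₁ − E₂, S₂ = 4·E₁ − 2·E₂, S₃ = 4·E₁ − 3·E₂; reading off coefficients, c₁ = [2, 4, 4] and c₂ = [-1, -2, -3].
Hence T = [1, -3, 0] (x) [0, 1, 0] (x) [2, 4, 4] + [2, -2, -3] (x) [2, -1, -1] (x) [-1, -2, -3], so rank(T) ≤ 2.
These bounds meet, so rank(T) = 2.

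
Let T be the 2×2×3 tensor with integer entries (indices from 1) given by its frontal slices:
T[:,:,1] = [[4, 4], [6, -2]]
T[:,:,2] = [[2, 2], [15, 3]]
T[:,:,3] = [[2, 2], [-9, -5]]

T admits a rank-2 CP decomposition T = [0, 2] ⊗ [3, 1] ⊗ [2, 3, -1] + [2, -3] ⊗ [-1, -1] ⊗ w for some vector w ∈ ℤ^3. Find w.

Subtract the known terms from T to get the rank-1 residual R = [2, -3] ⊗ [-1, -1] ⊗ w, so R[i,j,k] = a[i]·b[j]·w[k]. Pick indices with nonzero a[1]·b[1] = (2)·(-1) = -2. Only the fibre through (1,1,·) is needed: R[1,1,:] = T[1,1,:] − Σₗ aₗ[1]bₗ[1]cₗ = [4, 2, 2] − (0)·(3)·[2, 3, -1] = [4, 2, 2]. Then w[k] = R[1,1,k] / -2 for each k, giving w = [4, 2, 2] / -2 = [-2, -1, -1].

w = [-2, -1, -1]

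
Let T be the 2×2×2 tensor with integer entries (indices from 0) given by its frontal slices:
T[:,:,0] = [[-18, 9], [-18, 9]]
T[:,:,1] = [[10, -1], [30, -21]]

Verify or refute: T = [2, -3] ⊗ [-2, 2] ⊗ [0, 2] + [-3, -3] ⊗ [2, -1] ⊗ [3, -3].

Reconstruct entrywise from the claimed factors. For example, T[0,1,1] = -1 and Σₗ aₗ[0]bₗ[1]cₗ[1] = (2)·(2)·(2) + (-3)·(-1)·(-3) = -1; checking all 8 entries, every one matches. The claim holds.

Yes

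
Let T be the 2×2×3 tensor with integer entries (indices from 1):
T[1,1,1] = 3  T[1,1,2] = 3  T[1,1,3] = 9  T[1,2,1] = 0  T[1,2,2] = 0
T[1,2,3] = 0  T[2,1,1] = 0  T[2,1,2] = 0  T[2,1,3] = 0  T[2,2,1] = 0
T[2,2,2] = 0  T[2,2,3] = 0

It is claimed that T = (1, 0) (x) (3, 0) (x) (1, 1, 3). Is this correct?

Yes

Reconstruct entrywise from the claimed factors. For example, T[1,2,2] = 0 and Σₗ aₗ[1]bₗ[2]cₗ[2] = (1)·(0)·(1) = 0; checking all 12 entries, every one matches. The claim holds.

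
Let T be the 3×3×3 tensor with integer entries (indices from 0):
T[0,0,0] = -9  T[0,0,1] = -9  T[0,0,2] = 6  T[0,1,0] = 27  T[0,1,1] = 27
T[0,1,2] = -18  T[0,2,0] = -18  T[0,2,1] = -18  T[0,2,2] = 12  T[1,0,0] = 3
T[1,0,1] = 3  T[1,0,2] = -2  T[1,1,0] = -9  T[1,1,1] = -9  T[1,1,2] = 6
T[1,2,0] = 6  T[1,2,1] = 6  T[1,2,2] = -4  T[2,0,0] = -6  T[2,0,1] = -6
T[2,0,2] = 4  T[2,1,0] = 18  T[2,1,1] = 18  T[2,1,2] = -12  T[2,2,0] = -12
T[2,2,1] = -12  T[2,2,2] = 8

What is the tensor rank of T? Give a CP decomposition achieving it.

rank(T) = 1

Lower bound: T ≠ 0 (e.g. T[0,0,0] = -9), so rank(T) ≥ 1.
Upper bound: the mode-1 fibre T[:,0,0] = [-9, 3, -6] gives a = [3, -1, 2] (primitive direction); the mode-2 fibre T[0,:,0] = [-9, 27, -18] gives b = [1, -3, 2]; then c[k] = T[0,0,k] / (a[0]·b[0]) = [-9, -9, 6] / 3 = [-3, -3, 2].
Expanding [3, -1, 2] (x) [1, -3, 2] (x) [-3, -3, 2] reproduces all 27 entries of T, so T = [3, -1, 2] (x) [1, -3, 2] (x) [-3, -3, 2] and rank(T) ≤ 1.
These bounds meet, so rank(T) = 1.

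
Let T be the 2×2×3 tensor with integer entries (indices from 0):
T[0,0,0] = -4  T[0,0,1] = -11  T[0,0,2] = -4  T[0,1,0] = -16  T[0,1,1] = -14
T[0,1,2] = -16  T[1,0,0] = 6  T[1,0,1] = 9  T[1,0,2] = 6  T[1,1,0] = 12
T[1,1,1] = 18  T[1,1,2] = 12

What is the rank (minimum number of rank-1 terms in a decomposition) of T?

Lower bound: the mode-3 unfolding of T (rows indexed by k, columns by (i,j) = (0,0), (0,1), (1,0), (1,1)) is [[-4, -16, 6, 12], [-11, -14, 9, 18], [-4, -16, 6, 12]].
There the 2×2 minor on rows k ∈ {0, 1}, columns (i,j) ∈ {(0,0), (0,1)} is det [[-4, -16], [-11, -14]] = -120 ≠ 0, so this unfolding has rank ≥ 2; CP rank is at least every unfolding rank, so rank(T) ≥ 2. (This is only a lower bound: in general the CP rank may exceed every unfolding rank, so we still need to exhibit 2 rank-1 terms summing to T.)
Upper bound — finding two terms. Write S_k = T[:,:,k] for the frontal slices: S₀ = [[-4, -16], [6, 12]], S₁ = [[-11, -14], [9, 18]], S₂ = [[-4, -16], [6, 12]].
If T = a₁ ⊗ b₁ ⊗ c₁ + a₂ ⊗ b₂ ⊗ c₂ then each S_k = c₁[k]·a₁b₁ᵀ + c₂[k]·a₂b₂ᵀ. S₀ and S₁ are linearly independent, so a₁b₁ᵀ and a₂b₂ᵀ must span the same plane of matrices: they are the rank-1 matrices of the form x·S₀ + y·S₁.
det(x·S₀ + y·S₁) is 48·x² + 24·xy − 72·y² = 24·(2·x + 3·y)(x − y), vanishing at (x:y) = (3:-2) and (1:1).
M₁ = 3·S₀ − 2·S₁ = [[10, -20], [0, 0]] = 10·[1, 0][1, -2]ᵀ and M₂ = S₀ + S₁ = [[-15, -30], [15, 30]] = (-15)·[1, -1][1, 2]ᵀ, so take a₁ = [1, 0], b₁ = [1, -2], a₂ = [1, -1], b₂ = [1, 2].
Each slice is an integer combination of E₁ = a₁b₁ᵀ and E₂ = a₂b₂ᵀ: S₀ = 2·E₁ − 6·E₂, S₁ = −2·E₁ − 9·E₂, S₂ = 2·E₁ − 6·E₂; reading off coefficients, c₁ = [2, -2, 2] and c₂ = [-6, -9, -6].
Hence T = [1, 0] ⊗ [1, -2] ⊗ [2, -2, 2] + [1, -1] ⊗ [1, 2] ⊗ [-6, -9, -6], so rank(T) ≤ 2.
These bounds meet, so rank(T) = 2.
Check entry T[0,1,1] = -14: (1)·(-2)·(-2) + (1)·(2)·(-9) = -14.

2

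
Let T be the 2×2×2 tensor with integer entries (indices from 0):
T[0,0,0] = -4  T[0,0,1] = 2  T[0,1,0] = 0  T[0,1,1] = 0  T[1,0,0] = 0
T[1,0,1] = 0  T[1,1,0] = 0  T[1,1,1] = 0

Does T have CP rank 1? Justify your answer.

If T = a (x) b (x) c then every fibre of T is a multiple of the corresponding factor, so read the factors off the fibres through the nonzero entry T[0,0,0] = -4.
The mode-1 fibre T[:,0,0] = [-4, 0] gives a = [1, 0] (primitive direction); the mode-2 fibre T[0,:,0] = [-4, 0] gives b = [1, 0]; then c[k] = T[0,0,k] / (a[0]·b[0]) = [-4, 2] / 1 = [-4, 2].
Expanding [1, 0] (x) [1, 0] (x) [-4, 2] reproduces all 8 entries of T, so T = [1, 0] (x) [1, 0] (x) [-4, 2] and rank(T) ≤ 1.
Equivalently every frontal slice T[:,:,k] is c[k] times the rank-1 matrix [1, 0] (x) [1, 0]. So T has rank 1 (it is nonzero).

Yes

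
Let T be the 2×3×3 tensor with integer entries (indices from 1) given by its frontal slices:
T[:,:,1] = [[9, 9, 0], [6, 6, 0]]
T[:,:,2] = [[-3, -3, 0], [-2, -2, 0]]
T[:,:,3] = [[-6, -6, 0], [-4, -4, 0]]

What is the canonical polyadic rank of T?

Lower bound: T ≠ 0 (e.g. T[1,1,1] = 9), so rank(T) ≥ 1.
Upper bound: if T = a ⊗ b ⊗ c then every fibre of T is a multiple of the corresponding factor, so read the factors off the fibres through the nonzero entry T[1,1,1] = 9.
The mode-1 fibre T[:,1,1] = [9, 6] gives a = [3, 2] (primitive direction); the mode-2 fibre T[1,:,1] = [9, 9, 0] gives b = [1, 1, 0]; then c[k] = T[1,1,k] / (a[1]·b[1]) = [9, -3, -6] / 3 = [3, -1, -2].
Expanding [3, 2] ⊗ [1, 1, 0] ⊗ [3, -1, -2] reproduces all 18 entries of T, so T = [3, 2] ⊗ [1, 1, 0] ⊗ [3, -1, -2] and rank(T) ≤ 1.
These bounds meet, so rank(T) = 1.

1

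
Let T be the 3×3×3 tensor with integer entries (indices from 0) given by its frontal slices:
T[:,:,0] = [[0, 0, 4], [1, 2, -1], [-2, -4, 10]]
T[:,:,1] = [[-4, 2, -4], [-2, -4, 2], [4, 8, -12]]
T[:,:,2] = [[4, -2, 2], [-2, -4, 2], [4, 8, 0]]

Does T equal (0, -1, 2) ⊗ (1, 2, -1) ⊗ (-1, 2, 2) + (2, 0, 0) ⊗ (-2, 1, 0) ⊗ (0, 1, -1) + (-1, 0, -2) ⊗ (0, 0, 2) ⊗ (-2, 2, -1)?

Reconstruct entrywise from the claimed factors. For example, T[1,2,0] = -1 and Σₗ aₗ[1]bₗ[2]cₗ[0] = (-1)·(-1)·(-1) + (0)·(0)·(0) + (0)·(2)·(-2) = -1; checking all 27 entries, every one matches. The claim holds.

Yes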